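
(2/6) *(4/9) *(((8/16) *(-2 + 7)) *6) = 20/9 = 2.22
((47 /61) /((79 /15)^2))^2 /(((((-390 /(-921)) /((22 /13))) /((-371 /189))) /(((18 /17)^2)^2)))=-15564097195614000 /2045739945254433649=-0.01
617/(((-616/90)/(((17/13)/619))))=-472005/2478476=-0.19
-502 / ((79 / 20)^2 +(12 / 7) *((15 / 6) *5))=-1405600 / 103687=-13.56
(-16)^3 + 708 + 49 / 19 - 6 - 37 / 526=-33894565 / 9994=-3391.49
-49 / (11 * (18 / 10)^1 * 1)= -245 / 99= -2.47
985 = 985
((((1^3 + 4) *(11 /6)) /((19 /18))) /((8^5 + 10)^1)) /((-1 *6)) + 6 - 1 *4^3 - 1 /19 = -72308323 /1245564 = -58.05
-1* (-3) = 3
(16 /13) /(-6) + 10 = 382 /39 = 9.79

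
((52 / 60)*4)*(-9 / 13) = -12 / 5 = -2.40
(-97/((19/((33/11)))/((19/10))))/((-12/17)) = 1649/40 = 41.22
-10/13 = -0.77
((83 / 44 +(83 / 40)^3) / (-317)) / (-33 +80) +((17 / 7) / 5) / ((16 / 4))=0.12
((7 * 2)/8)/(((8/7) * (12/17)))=833/384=2.17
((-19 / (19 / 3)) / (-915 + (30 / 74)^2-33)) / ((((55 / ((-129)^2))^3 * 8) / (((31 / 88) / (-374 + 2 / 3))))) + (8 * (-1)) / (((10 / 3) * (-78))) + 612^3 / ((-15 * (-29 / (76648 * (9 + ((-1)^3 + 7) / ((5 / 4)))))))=11922854790669788689138451366611 / 21391209034074880000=557371711513.71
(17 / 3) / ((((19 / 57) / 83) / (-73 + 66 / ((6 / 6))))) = -9877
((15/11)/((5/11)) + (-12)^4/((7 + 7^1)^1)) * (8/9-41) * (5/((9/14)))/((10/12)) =-5000572/9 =-555619.11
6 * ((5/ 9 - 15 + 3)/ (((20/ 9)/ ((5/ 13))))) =-309/ 26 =-11.88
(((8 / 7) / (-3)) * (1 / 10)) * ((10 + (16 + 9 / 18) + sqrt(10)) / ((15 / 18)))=-212 / 175-8 * sqrt(10) / 175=-1.36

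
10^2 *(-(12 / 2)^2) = -3600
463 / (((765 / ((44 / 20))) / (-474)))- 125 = -964069 / 1275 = -756.13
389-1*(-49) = 438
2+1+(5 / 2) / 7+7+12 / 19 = 2923 / 266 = 10.99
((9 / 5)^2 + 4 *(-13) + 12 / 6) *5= -1169 / 5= -233.80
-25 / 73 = -0.34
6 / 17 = 0.35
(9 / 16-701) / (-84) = 1601 / 192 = 8.34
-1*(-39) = 39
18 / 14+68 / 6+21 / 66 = 5977 / 462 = 12.94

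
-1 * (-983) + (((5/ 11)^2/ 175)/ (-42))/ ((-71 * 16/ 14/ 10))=1418752109/ 1443288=983.00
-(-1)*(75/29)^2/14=5625/11774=0.48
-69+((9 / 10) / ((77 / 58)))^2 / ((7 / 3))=-68.80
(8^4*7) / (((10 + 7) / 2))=57344 / 17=3373.18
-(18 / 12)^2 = -9 / 4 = -2.25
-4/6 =-2/3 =-0.67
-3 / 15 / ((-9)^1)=0.02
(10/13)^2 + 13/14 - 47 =-107605/2366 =-45.48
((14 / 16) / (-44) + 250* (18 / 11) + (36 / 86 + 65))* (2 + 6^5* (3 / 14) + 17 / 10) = 167910801125 / 211904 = 792390.90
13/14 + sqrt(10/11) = 13/14 + sqrt(110)/11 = 1.88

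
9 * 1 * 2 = 18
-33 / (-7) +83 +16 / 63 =5542 / 63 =87.97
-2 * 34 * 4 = -272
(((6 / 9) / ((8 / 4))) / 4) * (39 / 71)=13 / 284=0.05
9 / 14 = 0.64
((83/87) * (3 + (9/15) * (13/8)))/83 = 53/1160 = 0.05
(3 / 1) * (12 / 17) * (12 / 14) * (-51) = -648 / 7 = -92.57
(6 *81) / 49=486 / 49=9.92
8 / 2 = 4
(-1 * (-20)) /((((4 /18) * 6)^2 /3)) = 135 /4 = 33.75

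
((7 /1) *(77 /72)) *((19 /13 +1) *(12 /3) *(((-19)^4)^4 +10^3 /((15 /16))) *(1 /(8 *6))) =466409765738843429864977 /1053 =442934250464238774800.55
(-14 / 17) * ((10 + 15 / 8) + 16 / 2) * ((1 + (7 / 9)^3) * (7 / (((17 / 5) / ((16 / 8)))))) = -6959960 / 70227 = -99.11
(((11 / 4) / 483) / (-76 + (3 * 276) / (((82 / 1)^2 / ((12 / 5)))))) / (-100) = 18491 / 24586477440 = 0.00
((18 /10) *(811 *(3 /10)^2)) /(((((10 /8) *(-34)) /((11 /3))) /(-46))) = 5539941 /10625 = 521.41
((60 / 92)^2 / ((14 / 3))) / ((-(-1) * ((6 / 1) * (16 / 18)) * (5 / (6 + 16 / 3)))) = 2295 / 59248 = 0.04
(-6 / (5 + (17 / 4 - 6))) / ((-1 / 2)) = 3.69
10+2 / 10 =10.20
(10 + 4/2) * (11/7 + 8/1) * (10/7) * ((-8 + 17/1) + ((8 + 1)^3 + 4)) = 852240/7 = 121748.57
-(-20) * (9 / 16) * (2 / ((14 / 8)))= 90 / 7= 12.86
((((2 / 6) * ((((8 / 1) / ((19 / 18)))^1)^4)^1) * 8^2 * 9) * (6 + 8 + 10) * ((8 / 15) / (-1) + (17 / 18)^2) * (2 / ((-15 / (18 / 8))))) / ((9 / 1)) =-592164421632 / 3258025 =-181755.64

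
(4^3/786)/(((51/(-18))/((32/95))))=-2048/211565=-0.01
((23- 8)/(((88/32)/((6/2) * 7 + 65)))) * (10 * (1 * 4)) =18763.64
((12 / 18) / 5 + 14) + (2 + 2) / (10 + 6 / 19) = 10673 / 735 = 14.52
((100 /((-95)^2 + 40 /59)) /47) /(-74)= -590 /185208717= -0.00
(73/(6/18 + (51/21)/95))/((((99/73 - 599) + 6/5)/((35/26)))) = -97920375/213302128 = -0.46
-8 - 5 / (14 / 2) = -61 / 7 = -8.71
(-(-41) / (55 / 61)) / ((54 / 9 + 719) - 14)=2501 / 39105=0.06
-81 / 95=-0.85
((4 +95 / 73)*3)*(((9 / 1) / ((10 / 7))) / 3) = 24381 / 730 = 33.40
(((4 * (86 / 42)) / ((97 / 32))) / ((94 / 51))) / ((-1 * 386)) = -23392 / 6159209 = -0.00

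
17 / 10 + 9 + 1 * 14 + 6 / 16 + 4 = 1163 / 40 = 29.08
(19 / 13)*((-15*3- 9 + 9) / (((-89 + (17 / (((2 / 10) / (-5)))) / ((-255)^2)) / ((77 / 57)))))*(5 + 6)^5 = 2587284315 / 16094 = 160760.80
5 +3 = 8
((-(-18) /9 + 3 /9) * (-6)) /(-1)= 14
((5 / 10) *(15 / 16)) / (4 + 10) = 15 / 448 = 0.03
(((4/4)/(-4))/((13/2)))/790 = -1/20540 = -0.00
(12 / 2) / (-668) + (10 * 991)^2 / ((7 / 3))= 98404516179 / 2338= 42089185.71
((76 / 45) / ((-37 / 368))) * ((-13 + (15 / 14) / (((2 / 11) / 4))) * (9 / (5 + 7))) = -13984 / 105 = -133.18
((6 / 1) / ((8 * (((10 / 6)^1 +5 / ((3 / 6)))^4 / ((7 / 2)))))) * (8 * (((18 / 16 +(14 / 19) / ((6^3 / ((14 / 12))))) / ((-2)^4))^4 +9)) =52941726272657706769 / 5189461046814965760000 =0.01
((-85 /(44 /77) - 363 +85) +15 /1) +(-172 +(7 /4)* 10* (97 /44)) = -545.17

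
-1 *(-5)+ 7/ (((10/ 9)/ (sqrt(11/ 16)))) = 5+ 63 *sqrt(11)/ 40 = 10.22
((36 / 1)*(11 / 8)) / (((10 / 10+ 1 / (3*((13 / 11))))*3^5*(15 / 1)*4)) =143 / 54000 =0.00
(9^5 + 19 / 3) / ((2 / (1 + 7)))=708664 / 3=236221.33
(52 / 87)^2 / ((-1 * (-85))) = 2704 / 643365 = 0.00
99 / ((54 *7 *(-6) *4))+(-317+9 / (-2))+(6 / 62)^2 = -311434691 / 968688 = -321.50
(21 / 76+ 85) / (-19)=-6481 / 1444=-4.49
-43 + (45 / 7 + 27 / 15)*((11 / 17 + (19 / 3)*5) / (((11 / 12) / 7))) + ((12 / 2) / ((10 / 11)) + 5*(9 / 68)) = 7460323 / 3740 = 1994.74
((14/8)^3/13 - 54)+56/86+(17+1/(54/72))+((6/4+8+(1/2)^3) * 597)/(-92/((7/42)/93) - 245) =-192183241261/5536085568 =-34.71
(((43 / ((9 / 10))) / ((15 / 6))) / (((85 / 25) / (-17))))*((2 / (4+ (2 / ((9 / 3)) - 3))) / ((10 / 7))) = -1204 / 15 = -80.27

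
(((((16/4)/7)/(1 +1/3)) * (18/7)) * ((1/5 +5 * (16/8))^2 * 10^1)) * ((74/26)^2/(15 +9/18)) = 599.22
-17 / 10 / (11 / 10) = -17 / 11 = -1.55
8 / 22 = 4 / 11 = 0.36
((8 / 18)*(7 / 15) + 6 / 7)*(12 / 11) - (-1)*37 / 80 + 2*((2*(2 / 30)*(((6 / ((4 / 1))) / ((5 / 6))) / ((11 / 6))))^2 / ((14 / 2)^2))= 866863873 / 533610000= 1.62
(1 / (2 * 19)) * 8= 4 / 19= 0.21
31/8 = 3.88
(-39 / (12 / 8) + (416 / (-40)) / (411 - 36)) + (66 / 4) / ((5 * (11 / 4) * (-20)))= -97829 / 3750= -26.09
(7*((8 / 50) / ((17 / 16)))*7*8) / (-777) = -3584 / 47175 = -0.08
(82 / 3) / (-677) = -82 / 2031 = -0.04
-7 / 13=-0.54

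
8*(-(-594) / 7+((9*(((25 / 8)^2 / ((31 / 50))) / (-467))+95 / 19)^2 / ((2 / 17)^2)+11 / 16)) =10090224453494919 / 751147367936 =13433.08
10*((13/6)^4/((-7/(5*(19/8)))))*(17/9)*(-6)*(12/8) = 230630075/36288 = 6355.55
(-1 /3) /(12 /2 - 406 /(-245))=-35 /804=-0.04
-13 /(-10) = 13 /10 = 1.30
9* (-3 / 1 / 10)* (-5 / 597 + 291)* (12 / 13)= -9380988 / 12935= -725.24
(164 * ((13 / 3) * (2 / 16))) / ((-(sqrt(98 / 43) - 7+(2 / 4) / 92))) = 63158368 * sqrt(86) / 203717937+904567092 / 67905979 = 16.20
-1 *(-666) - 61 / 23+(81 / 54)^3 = 122677 / 184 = 666.72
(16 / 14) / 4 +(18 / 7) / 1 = 20 / 7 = 2.86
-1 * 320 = -320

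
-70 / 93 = -0.75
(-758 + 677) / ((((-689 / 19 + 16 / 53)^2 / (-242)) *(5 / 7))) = 15460191054 / 728545205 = 21.22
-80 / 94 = -40 / 47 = -0.85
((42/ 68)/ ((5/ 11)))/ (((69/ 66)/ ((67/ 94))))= 170247/ 183770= 0.93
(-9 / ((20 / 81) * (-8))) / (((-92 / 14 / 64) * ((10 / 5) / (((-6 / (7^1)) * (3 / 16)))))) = 6561 / 1840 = 3.57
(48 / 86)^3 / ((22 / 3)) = 20736 / 874577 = 0.02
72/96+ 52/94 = 245/188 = 1.30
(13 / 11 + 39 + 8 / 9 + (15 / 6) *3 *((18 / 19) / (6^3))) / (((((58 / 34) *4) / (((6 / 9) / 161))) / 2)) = 1502137 / 30111048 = 0.05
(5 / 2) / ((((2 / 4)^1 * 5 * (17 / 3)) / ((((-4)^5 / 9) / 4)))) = -5.02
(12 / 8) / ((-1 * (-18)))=1 / 12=0.08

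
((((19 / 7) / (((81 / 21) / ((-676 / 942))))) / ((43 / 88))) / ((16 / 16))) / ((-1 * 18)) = 282568 / 4921479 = 0.06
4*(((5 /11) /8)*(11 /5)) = 1 /2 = 0.50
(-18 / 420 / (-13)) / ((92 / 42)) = 9 / 5980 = 0.00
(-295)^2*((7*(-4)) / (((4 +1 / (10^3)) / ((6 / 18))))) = -2436700000 / 12003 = -203007.58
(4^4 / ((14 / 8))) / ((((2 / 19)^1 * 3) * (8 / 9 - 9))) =-29184 / 511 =-57.11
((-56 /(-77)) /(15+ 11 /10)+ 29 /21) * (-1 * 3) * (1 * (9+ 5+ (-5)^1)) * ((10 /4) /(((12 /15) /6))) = -5114475 /7084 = -721.98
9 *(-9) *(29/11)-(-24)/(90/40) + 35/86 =-202.47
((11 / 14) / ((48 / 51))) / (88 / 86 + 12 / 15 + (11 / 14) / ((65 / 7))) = 104533 / 238896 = 0.44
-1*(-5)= 5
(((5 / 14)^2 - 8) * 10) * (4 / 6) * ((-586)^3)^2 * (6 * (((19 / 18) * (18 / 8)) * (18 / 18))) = -1483936223036127322640 / 49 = -30284412715023006584.49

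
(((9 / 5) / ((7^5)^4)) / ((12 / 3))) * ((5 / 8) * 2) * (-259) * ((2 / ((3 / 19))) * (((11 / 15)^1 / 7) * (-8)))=0.00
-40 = -40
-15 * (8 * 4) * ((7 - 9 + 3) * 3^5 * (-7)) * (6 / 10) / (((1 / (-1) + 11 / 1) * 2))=24494.40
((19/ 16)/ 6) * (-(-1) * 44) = 209/ 24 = 8.71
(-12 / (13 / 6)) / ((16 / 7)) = -63 / 26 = -2.42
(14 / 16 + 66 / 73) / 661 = 1039 / 386024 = 0.00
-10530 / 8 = -1316.25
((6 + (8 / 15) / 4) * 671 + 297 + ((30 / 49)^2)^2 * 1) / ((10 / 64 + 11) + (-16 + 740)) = 12210145081184 / 2034254152875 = 6.00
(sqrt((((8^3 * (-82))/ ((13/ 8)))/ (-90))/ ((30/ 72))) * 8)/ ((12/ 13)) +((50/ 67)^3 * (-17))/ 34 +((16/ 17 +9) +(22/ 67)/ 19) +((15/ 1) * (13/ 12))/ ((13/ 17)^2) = 189633170513/ 5051615348 +256 * sqrt(1599)/ 45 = 265.02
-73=-73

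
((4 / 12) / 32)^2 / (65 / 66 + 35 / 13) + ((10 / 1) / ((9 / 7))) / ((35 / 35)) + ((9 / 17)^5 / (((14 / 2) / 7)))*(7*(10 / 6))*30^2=9174470827845053 / 20642221831680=444.45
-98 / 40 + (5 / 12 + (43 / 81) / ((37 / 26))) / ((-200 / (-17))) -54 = -135183581 / 2397600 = -56.38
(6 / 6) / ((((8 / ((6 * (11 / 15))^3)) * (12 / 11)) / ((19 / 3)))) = 278179 / 4500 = 61.82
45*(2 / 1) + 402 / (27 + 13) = 2001 / 20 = 100.05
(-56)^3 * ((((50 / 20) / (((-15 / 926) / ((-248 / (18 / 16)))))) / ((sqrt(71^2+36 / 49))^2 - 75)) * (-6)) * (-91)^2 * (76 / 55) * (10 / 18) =4974840907336122368 / 108421335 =45884335470.84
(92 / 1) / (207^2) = 4 / 1863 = 0.00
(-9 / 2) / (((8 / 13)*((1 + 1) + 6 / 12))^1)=-117 / 40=-2.92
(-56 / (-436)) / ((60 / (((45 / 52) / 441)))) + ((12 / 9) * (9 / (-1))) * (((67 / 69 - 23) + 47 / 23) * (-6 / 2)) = -3939350665 / 5475288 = -719.48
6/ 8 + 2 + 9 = 11.75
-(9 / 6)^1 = -3 / 2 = -1.50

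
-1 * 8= -8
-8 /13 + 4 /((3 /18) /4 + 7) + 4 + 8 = 2020 /169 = 11.95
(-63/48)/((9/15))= -35/16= -2.19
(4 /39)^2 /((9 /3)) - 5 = -22799 /4563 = -5.00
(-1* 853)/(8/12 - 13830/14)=17913/20731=0.86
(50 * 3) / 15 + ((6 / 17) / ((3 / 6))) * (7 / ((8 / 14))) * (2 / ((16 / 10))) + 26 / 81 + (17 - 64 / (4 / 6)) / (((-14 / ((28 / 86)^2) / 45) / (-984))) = -26465.45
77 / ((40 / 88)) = 847 / 5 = 169.40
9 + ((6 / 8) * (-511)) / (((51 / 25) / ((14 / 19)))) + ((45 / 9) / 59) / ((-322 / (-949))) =-396344127 / 3068177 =-129.18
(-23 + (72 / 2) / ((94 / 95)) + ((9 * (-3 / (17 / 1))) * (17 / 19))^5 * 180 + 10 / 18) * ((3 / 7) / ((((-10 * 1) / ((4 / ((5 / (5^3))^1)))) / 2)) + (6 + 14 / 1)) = -12319162277440 / 1047389877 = -11761.77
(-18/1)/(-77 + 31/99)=891/3796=0.23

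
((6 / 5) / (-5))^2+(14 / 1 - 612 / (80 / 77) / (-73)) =4038137 / 182500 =22.13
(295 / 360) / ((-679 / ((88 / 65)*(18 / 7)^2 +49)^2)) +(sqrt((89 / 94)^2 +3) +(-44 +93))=sqrt(34429) / 94 +22290561251389 / 495930871800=46.92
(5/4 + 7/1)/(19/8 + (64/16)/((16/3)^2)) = 528/161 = 3.28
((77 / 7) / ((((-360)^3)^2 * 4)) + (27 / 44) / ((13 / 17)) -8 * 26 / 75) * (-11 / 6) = 2453988310548478427 / 679156088832000000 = 3.61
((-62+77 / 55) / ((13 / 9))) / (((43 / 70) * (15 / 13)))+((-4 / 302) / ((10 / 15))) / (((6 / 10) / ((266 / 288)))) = -276857119 / 4674960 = -59.22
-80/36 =-20/9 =-2.22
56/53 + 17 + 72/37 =39225/1961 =20.00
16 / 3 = 5.33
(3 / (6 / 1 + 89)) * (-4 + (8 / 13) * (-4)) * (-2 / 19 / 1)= 504 / 23465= 0.02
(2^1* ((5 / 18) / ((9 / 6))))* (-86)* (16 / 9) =-13760 / 243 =-56.63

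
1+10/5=3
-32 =-32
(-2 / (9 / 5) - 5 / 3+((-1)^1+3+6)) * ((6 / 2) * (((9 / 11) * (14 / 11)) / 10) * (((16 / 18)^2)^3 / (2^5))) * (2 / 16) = 336896 / 107173935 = 0.00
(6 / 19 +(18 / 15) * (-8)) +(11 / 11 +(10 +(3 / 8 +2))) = 3109 / 760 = 4.09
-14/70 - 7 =-36/5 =-7.20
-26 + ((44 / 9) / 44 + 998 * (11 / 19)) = 94375 / 171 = 551.90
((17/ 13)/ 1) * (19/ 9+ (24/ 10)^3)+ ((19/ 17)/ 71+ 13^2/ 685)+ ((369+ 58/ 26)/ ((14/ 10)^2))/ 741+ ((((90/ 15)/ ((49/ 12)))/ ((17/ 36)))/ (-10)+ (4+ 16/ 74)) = 1439863040328689/ 56998689213375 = 25.26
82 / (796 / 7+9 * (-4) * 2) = 287 / 146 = 1.97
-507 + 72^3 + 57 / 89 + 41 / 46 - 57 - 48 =1525578055 / 4094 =372637.53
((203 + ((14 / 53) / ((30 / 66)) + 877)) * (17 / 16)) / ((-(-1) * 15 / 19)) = 46246171 / 31800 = 1454.28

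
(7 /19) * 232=1624 /19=85.47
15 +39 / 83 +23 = 3193 / 83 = 38.47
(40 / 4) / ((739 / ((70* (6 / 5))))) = 840 / 739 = 1.14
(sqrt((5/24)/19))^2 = 5/456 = 0.01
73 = 73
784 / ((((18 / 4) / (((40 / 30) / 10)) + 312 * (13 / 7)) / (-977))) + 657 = -10167071 / 17169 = -592.18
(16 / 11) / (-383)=-16 / 4213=-0.00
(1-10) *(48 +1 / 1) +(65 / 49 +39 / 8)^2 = -61856063 / 153664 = -402.54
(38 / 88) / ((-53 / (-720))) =3420 / 583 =5.87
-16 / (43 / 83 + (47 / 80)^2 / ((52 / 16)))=-27622400 / 1077747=-25.63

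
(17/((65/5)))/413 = 17/5369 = 0.00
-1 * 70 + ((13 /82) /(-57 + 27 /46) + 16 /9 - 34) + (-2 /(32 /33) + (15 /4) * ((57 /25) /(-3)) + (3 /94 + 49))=-58.11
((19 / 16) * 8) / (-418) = -1 / 44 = -0.02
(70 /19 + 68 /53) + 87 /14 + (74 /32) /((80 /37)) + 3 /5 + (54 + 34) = 909950753 /9022720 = 100.85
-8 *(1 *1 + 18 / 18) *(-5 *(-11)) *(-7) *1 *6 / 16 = 2310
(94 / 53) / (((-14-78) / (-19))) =893 / 2438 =0.37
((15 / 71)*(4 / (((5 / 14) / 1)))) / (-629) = -168 / 44659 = -0.00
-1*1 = -1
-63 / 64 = -0.98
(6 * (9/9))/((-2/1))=-3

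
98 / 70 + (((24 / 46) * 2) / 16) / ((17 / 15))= 5699 / 3910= 1.46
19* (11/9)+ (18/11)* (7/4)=5165/198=26.09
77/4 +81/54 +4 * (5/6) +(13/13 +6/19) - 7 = 4195/228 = 18.40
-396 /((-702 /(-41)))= -902 /39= -23.13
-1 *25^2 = -625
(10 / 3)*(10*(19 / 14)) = 45.24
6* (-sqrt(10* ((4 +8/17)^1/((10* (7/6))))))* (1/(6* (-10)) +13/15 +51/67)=-18.92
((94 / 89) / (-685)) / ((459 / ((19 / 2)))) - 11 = -307813178 / 27982935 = -11.00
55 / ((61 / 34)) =1870 / 61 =30.66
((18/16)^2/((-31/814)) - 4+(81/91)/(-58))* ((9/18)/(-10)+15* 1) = -2242767743/4027520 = -556.86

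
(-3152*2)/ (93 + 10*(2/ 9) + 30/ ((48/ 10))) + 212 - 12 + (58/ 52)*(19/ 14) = 14257199/ 102284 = 139.39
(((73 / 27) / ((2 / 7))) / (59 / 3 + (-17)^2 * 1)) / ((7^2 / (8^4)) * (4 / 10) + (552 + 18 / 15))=1308160 / 23605292439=0.00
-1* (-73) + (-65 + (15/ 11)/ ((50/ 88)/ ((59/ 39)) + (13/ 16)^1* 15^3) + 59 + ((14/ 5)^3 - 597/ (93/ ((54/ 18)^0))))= 121439544238/ 1471403375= 82.53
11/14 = 0.79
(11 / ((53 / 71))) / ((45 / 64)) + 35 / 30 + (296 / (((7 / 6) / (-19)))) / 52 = -30636217 / 434070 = -70.58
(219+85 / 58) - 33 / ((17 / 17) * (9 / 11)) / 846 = 8111597 / 36801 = 220.42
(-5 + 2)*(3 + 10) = -39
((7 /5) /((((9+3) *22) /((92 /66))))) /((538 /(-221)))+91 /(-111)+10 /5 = 510353783 /433552680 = 1.18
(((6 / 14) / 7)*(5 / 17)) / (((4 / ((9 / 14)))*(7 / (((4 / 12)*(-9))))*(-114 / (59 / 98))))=7965 / 1216020064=0.00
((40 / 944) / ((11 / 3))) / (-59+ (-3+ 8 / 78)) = -585 / 3133372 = -0.00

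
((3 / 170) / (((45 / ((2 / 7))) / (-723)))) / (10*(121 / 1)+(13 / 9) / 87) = -188703 / 2818642925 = -0.00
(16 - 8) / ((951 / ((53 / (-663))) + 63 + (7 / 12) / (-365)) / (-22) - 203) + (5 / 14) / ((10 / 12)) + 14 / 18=132555647396 / 107747970813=1.23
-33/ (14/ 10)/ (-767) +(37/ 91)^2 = 95786/ 488579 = 0.20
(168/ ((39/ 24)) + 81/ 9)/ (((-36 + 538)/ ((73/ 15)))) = 35551/ 32630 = 1.09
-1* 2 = -2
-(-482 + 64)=418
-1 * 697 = -697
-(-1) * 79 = 79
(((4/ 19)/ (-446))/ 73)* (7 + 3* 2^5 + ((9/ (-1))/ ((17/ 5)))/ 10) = -3493/ 5258117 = -0.00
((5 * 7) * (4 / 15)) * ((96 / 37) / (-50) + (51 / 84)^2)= 229693 / 77700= 2.96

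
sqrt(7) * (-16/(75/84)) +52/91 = 4/7 - 448 * sqrt(7)/25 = -46.84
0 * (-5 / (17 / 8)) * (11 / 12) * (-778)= 0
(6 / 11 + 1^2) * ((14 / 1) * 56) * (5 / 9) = 66640 / 99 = 673.13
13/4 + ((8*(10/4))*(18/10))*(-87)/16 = -385/2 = -192.50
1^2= 1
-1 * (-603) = 603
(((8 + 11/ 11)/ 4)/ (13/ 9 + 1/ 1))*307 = 24867/ 88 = 282.58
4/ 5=0.80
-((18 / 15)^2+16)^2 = -190096 / 625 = -304.15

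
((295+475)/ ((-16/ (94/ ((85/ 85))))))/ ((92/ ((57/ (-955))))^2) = -11758131/ 6175503680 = -0.00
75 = 75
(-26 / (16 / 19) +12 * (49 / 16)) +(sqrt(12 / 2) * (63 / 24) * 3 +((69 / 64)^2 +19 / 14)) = 240687 / 28672 +63 * sqrt(6) / 8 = 27.68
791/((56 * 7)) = 113/56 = 2.02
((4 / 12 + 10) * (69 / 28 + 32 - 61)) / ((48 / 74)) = -422.73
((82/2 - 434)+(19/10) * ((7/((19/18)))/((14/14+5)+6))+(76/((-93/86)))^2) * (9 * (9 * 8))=14158555362/4805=2946629.63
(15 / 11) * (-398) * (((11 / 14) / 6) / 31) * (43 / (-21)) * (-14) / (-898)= 42785 / 584598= 0.07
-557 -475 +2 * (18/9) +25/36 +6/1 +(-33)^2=2437/36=67.69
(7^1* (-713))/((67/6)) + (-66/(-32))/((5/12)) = -592287/1340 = -442.01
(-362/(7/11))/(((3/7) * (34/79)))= -157289/51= -3084.10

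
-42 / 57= -14 / 19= -0.74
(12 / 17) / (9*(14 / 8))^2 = 0.00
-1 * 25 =-25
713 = 713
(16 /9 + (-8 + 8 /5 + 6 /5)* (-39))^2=84750436 /2025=41852.07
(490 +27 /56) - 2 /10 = 137279 /280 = 490.28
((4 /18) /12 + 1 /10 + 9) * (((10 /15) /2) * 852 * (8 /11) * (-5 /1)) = -2796832 /297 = -9416.94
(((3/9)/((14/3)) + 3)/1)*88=1892/7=270.29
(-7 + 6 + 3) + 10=12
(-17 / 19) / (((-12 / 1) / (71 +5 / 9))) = 2737 / 513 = 5.34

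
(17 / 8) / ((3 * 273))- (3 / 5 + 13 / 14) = -49991 / 32760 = -1.53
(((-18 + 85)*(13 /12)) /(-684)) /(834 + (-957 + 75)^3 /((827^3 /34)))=-492645685493 /3680383126358880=-0.00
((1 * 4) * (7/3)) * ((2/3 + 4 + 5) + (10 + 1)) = 1736/9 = 192.89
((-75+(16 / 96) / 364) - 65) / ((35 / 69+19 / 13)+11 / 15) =-35162285 / 678664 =-51.81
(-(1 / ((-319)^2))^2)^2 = 1 / 107232261306583856641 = 0.00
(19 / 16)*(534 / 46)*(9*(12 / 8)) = 136971 / 736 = 186.10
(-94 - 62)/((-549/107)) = 5564/183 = 30.40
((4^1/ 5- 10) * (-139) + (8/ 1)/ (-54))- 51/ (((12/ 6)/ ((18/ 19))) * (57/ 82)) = 60621388/ 48735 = 1243.90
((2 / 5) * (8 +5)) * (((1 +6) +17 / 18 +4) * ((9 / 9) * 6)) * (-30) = -11180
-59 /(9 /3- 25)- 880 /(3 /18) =-116101 /22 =-5277.32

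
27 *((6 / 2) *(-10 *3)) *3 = -7290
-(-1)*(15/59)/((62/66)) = 495/1829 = 0.27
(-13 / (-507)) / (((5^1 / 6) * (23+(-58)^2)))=2 / 220155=0.00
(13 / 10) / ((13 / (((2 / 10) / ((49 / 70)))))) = 1 / 35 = 0.03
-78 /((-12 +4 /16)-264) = 312 /1103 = 0.28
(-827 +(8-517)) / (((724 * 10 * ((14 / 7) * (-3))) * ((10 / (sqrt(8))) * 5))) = 167 * sqrt(2) / 135750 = 0.00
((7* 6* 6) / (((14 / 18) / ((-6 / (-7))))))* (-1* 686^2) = -130691232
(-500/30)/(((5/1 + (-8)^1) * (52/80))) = 1000/117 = 8.55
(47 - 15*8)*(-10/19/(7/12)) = 8760/133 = 65.86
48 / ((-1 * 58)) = -24 / 29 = -0.83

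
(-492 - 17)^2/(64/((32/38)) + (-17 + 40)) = 259081/99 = 2616.98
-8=-8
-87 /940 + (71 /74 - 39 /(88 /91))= -30195233 /765160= -39.46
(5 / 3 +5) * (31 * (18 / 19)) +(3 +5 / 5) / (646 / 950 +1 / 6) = 483840 / 2413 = 200.51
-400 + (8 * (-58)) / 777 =-400.60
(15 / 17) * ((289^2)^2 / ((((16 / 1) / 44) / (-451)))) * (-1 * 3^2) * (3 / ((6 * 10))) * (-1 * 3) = -164890902696993 / 16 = -10305681418562.06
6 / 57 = 2 / 19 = 0.11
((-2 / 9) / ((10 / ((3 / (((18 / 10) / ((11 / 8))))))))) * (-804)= 737 / 18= 40.94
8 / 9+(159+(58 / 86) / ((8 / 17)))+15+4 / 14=3827443 / 21672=176.61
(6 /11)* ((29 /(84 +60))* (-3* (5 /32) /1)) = -145 /2816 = -0.05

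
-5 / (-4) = 5 / 4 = 1.25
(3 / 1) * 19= 57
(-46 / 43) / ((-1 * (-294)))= -23 / 6321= -0.00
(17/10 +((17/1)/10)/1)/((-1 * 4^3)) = -17/320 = -0.05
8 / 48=1 / 6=0.17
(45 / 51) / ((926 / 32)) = 240 / 7871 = 0.03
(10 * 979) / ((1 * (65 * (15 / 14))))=27412 / 195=140.57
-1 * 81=-81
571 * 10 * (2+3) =28550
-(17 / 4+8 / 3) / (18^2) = -0.02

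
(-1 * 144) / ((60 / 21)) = -252 / 5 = -50.40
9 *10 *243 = 21870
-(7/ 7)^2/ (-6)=1/ 6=0.17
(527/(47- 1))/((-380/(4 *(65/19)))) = -6851/16606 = -0.41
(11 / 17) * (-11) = -121 / 17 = -7.12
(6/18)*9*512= 1536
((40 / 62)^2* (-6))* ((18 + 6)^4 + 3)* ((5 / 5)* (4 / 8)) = -398134800 / 961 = -414292.20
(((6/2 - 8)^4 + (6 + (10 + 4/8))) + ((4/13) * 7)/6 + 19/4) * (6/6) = 100871/156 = 646.61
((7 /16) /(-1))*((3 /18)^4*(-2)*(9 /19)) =7 /21888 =0.00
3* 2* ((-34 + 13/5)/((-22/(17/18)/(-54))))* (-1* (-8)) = -192168/55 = -3493.96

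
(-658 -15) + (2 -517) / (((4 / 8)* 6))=-2534 / 3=-844.67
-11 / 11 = -1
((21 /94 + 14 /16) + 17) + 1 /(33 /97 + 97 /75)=20901505 /1117096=18.71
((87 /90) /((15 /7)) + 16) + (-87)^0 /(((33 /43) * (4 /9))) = 191891 /9900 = 19.38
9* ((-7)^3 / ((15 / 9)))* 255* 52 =-24560172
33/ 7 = 4.71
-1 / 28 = -0.04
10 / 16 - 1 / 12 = 0.54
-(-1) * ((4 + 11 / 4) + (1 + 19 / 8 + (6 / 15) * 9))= 549 / 40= 13.72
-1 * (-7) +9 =16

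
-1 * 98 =-98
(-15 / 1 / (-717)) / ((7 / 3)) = 15 / 1673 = 0.01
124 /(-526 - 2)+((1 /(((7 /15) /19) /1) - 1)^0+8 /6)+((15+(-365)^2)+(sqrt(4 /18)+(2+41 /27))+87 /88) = sqrt(2) /3+316593935 /2376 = 133247.08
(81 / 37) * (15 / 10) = 243 / 74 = 3.28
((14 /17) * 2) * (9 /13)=252 /221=1.14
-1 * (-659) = 659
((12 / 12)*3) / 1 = 3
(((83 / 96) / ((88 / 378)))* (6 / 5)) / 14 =2241 / 7040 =0.32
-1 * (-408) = 408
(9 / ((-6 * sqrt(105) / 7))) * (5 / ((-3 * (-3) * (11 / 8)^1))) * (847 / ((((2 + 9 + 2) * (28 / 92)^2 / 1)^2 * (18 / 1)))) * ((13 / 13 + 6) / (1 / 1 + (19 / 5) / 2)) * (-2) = 123130040 * sqrt(105) / 19452069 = 64.86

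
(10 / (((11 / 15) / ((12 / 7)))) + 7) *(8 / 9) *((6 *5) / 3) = 270.01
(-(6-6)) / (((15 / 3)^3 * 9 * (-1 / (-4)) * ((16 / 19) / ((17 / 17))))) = 0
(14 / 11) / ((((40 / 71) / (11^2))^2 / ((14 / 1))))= 821922.45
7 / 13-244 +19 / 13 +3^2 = -233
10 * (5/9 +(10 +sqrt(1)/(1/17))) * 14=34720/9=3857.78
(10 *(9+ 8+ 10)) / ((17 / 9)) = 2430 / 17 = 142.94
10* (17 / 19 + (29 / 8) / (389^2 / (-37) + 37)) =101865425 / 11396352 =8.94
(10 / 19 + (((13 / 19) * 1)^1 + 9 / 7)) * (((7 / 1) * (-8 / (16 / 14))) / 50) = -1162 / 475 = -2.45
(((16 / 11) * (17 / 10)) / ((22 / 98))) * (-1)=-6664 / 605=-11.01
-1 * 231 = -231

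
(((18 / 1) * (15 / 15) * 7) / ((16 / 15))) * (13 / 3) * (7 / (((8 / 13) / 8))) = 372645 / 8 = 46580.62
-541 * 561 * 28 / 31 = -274129.94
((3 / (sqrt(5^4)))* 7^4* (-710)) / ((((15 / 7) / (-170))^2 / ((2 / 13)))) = -38624637296 / 195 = -198075063.06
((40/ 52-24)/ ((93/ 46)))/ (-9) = 13892/ 10881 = 1.28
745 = 745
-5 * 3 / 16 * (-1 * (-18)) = -135 / 8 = -16.88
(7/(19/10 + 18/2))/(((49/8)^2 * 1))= 640/37387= 0.02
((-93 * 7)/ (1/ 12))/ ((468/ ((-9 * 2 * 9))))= 35154/ 13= 2704.15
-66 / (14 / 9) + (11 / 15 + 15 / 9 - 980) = -1020.03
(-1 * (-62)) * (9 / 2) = 279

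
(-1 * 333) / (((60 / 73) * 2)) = -202.58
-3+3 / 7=-18 / 7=-2.57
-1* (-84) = 84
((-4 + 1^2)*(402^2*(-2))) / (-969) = -323208 / 323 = -1000.64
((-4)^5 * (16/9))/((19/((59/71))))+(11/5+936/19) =-1709209/60705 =-28.16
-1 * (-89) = 89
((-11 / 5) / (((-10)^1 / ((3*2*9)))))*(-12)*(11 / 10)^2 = -107811 / 625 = -172.50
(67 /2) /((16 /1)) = 67 /32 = 2.09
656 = 656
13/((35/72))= 936/35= 26.74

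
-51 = -51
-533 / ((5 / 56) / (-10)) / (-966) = -4264 / 69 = -61.80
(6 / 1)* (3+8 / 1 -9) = 12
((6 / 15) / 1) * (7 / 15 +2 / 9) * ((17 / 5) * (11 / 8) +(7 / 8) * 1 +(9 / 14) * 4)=11749 / 5250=2.24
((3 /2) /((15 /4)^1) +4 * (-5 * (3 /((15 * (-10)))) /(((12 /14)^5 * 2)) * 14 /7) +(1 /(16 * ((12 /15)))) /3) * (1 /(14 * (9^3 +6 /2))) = 100357 /796884480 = 0.00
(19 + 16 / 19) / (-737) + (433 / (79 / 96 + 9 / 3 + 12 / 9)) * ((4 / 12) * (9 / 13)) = 17614183 / 910195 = 19.35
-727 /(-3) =727 /3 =242.33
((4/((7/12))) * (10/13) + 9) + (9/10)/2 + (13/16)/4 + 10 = 725899/29120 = 24.93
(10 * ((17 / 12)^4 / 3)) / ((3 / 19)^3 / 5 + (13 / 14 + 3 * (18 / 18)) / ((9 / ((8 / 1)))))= 100252344325 / 26081053056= 3.84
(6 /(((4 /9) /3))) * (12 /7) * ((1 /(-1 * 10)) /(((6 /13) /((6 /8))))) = -3159 /280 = -11.28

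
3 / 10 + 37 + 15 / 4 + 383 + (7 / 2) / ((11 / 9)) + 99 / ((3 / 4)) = 122961 / 220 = 558.91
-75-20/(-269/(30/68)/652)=-245175/4573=-53.61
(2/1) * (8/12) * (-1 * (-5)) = 20/3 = 6.67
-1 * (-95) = 95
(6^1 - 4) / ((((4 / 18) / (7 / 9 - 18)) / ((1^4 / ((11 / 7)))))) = -98.64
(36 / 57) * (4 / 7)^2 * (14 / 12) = 32 / 133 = 0.24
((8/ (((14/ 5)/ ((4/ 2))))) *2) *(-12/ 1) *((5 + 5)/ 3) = -3200/ 7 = -457.14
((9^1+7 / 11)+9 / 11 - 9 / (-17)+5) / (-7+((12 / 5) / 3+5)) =-14945 / 1122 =-13.32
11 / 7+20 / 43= 613 / 301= 2.04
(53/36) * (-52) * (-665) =458185/9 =50909.44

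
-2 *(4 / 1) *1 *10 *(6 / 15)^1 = -32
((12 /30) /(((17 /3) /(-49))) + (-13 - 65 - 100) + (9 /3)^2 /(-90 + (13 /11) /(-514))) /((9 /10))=-201.73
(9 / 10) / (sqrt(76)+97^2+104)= 85617 / 904970930 - 9* sqrt(19) / 452485465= 0.00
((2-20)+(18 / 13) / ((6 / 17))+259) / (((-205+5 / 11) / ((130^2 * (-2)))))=1821248 / 45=40472.18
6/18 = 1/3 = 0.33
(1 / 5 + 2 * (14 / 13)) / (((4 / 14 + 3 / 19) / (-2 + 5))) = 15.92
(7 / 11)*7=49 / 11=4.45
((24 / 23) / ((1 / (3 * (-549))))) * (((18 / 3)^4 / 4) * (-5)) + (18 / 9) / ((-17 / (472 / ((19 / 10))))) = 20683204160 / 7429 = 2784116.86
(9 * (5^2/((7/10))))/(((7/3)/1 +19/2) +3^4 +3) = 3.35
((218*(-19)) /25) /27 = -6.14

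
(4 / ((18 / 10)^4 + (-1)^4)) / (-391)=-1250 / 1404863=-0.00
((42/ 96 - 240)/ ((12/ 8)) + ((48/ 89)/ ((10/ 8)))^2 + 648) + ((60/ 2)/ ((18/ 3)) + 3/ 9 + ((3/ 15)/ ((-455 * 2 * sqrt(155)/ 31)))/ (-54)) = sqrt(155)/ 1228500 + 782295637/ 1584200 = 493.81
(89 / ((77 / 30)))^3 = 19034163000 / 456533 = 41692.85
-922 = -922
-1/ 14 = -0.07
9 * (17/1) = 153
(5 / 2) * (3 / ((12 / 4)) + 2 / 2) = 5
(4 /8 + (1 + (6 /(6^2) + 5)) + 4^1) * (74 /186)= 1184 /279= 4.24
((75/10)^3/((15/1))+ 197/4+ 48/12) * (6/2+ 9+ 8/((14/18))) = 3627/2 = 1813.50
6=6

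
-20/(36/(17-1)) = -80/9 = -8.89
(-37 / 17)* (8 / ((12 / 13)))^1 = -18.86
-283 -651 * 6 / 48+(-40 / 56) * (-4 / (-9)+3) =-184885 / 504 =-366.84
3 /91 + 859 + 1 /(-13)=78165 /91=858.96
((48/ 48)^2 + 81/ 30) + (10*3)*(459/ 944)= 18.29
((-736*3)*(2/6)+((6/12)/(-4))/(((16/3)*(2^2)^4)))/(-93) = 24117251/3047424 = 7.91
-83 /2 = -41.50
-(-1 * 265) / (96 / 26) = 3445 / 48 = 71.77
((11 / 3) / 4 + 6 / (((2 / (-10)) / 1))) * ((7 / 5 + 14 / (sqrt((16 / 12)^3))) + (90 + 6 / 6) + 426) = -75384 / 5 - 2443 * sqrt(3) / 16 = -15341.26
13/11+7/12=233/132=1.77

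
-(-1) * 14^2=196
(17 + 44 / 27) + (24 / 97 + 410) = 1123229 / 2619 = 428.88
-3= -3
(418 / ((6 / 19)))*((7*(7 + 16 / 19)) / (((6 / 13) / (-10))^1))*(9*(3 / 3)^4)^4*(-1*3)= 30987941985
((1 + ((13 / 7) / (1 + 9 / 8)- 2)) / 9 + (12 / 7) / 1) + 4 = 2035 / 357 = 5.70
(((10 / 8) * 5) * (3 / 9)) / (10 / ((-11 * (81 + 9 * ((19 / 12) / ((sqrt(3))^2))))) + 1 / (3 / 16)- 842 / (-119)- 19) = -1603525 / 5081228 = -0.32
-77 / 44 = -7 / 4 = -1.75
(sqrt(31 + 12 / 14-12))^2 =139 / 7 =19.86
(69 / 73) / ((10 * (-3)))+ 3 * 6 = 13117 / 730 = 17.97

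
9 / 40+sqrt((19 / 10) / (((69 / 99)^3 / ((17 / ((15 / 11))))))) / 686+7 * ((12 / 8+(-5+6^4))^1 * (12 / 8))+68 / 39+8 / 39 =363 * sqrt(14858) / 3628940+21174541 / 1560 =13573.44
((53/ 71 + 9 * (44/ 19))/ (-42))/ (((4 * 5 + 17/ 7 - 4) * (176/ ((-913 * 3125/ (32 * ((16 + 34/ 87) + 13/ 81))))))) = 1971536090625/ 2309380252672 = 0.85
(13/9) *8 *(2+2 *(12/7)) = 3952/63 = 62.73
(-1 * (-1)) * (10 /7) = 10 /7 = 1.43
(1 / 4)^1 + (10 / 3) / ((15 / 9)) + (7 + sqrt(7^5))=37 / 4 + 49 * sqrt(7)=138.89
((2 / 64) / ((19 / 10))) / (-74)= -5 / 22496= -0.00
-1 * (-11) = 11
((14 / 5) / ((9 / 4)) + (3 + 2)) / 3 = 281 / 135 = 2.08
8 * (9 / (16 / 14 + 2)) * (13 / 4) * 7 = 521.18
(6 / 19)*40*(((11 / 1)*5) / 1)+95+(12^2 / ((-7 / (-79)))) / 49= 5362859 / 6517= 822.90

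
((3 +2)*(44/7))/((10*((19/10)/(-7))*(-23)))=220/437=0.50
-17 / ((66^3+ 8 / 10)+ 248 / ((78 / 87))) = -1105 / 18705272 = -0.00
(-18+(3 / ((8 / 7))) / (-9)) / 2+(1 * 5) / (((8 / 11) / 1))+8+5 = 515 / 48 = 10.73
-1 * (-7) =7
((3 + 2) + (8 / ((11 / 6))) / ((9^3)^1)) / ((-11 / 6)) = -2.73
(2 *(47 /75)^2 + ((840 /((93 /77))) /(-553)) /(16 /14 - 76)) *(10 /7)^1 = 2895394184 /2526449625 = 1.15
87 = 87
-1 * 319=-319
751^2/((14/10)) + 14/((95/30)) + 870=53696393/133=403732.28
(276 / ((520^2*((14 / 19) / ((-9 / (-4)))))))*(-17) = -200583 / 3785600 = -0.05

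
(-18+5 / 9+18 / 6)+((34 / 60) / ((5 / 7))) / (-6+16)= -64643 / 4500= -14.37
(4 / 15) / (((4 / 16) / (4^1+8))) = 12.80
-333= -333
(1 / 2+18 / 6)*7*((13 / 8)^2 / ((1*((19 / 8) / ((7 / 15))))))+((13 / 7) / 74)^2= 3888676987 / 305889360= 12.71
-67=-67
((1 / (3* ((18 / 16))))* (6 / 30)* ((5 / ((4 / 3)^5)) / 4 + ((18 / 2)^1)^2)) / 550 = 12333 / 1408000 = 0.01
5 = 5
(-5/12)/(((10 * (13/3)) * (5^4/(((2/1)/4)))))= -1/130000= -0.00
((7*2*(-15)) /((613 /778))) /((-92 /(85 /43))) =3471825 /606257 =5.73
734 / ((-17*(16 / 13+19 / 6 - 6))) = 57252 / 2125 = 26.94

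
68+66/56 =1937/28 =69.18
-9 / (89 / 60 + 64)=-540 / 3929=-0.14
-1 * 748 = -748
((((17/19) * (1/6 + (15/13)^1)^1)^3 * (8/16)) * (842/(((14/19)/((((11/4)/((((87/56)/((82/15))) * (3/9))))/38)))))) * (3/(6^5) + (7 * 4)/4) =194693047542973111/38631828089088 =5039.71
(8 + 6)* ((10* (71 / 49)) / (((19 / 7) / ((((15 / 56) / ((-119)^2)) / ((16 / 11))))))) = 58575 / 60269216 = 0.00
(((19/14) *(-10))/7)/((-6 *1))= 95/294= 0.32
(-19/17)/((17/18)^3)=-110808/83521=-1.33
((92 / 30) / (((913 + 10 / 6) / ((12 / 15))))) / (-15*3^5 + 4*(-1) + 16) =-23 / 31152975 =-0.00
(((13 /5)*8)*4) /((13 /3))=96 /5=19.20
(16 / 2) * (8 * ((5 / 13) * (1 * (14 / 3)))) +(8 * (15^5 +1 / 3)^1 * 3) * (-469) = -333353616848 / 39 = -8547528637.13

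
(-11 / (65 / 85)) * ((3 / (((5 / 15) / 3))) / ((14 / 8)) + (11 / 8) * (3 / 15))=-822239 / 3640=-225.89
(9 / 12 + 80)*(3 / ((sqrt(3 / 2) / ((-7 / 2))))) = -2261*sqrt(6) / 8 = -692.29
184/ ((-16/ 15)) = -345/ 2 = -172.50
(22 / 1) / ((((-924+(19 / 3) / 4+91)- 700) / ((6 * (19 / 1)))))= -30096 / 18377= -1.64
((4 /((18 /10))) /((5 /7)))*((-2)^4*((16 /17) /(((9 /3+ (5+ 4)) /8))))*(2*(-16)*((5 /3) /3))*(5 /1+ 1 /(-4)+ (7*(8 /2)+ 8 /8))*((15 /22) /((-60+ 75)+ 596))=-7168000 /342771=-20.91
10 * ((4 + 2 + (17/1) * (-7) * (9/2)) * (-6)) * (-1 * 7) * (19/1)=-4225410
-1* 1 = -1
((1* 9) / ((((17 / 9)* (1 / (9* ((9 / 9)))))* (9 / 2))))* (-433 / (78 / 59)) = -689769 / 221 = -3121.13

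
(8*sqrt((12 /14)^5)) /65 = 288*sqrt(42) /22295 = 0.08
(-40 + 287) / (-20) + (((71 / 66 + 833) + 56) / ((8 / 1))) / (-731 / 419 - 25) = -488431199 / 29583840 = -16.51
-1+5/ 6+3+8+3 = 83/ 6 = 13.83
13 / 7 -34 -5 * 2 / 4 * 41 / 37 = -18085 / 518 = -34.91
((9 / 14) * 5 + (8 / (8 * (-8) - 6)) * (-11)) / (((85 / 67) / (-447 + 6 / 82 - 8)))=-195575546 / 121975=-1603.41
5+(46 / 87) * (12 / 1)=329 / 29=11.34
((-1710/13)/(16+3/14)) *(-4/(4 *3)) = 7980/2951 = 2.70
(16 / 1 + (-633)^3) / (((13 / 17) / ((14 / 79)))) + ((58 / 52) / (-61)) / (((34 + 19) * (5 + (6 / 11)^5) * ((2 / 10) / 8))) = -158672209548912984774 / 2699499512021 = -58778380.53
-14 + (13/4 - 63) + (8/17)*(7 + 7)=-4567/68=-67.16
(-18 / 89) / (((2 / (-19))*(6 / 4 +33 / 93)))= 10602 / 10235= 1.04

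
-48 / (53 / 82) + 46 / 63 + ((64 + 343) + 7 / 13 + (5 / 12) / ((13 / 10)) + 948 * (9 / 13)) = 6615445 / 6678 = 990.63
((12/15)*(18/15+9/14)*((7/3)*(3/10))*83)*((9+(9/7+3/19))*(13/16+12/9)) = 1919.57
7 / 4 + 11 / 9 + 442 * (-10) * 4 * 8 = -5091733 / 36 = -141437.03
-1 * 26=-26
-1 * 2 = -2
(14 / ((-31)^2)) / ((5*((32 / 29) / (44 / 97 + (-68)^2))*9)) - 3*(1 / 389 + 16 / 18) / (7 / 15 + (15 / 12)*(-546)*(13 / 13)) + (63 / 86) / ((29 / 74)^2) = 9869350989712476181 / 1609856926073103540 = 6.13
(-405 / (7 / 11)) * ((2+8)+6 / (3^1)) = -53460 / 7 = -7637.14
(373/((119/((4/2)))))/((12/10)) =1865/357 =5.22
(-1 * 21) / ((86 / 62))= -651 / 43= -15.14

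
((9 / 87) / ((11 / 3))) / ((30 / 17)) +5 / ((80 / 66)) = 52839 / 12760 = 4.14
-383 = -383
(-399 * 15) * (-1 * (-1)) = -5985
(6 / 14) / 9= 1 / 21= 0.05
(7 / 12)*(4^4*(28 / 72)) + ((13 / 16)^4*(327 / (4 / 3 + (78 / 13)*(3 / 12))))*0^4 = 1568 / 27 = 58.07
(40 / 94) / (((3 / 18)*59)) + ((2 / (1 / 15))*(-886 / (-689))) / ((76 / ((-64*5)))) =-5894936280 / 36301343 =-162.39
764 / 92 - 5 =76 / 23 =3.30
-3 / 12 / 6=-1 / 24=-0.04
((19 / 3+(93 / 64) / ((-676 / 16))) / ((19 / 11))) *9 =1686201 / 51376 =32.82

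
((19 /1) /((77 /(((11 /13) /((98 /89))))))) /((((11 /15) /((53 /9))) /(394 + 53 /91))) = 5363488435 /8926918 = 600.82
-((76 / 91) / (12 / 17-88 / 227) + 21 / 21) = -101258 / 27937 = -3.62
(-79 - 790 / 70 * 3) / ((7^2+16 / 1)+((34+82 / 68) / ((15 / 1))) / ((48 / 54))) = -1074400 / 643937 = -1.67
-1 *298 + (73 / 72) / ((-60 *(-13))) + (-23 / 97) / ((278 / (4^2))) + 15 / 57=-297.75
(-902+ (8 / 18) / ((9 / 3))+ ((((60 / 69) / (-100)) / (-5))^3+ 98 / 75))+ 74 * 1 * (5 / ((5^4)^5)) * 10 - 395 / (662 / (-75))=-709961494860563761267841 / 829593498229980468750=-855.79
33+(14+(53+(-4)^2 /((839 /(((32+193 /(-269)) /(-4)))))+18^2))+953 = 310742847 /225691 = 1376.85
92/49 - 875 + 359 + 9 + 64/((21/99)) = -9967/49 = -203.41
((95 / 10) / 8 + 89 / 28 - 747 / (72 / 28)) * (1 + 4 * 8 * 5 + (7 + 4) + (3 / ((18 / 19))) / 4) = -132898909 / 2688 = -49441.56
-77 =-77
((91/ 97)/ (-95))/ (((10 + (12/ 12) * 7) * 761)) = -91/ 119214455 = -0.00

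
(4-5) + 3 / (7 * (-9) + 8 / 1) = -58 / 55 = -1.05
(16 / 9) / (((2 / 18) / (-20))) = -320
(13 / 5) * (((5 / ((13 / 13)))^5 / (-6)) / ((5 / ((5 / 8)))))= -8125 / 48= -169.27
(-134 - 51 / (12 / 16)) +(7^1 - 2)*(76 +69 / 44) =8177 / 44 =185.84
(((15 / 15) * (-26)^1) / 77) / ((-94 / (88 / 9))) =104 / 2961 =0.04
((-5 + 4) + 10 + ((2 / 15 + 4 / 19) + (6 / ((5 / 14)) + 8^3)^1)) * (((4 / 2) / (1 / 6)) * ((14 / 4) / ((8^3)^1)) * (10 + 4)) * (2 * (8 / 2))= 7515179 / 1520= 4944.20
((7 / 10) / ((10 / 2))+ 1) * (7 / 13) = 399 / 650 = 0.61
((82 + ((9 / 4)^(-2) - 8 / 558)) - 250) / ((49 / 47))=-160.97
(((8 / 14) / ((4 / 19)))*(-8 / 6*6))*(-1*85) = 12920 / 7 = 1845.71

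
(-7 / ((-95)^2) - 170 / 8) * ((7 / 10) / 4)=-3.72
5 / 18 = 0.28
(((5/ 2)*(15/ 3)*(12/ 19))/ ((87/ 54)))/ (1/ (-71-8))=-213300/ 551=-387.11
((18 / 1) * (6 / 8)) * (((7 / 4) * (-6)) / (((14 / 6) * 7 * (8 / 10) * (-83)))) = 1215 / 9296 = 0.13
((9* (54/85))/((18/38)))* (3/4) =1539/170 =9.05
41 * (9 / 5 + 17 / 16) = 9389 / 80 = 117.36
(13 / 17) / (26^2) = 1 / 884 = 0.00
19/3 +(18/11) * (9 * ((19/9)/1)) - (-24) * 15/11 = 2315/33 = 70.15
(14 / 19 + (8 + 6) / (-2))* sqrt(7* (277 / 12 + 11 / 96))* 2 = -119* sqrt(93534) / 228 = -159.62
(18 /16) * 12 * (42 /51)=189 /17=11.12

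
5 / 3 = 1.67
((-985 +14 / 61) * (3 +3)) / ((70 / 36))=-6487668 / 2135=-3038.72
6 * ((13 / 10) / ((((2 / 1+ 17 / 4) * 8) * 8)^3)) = 39 / 320000000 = 0.00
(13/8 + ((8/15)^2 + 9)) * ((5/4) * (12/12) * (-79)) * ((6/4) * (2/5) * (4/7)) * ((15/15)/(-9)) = 1551323/37800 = 41.04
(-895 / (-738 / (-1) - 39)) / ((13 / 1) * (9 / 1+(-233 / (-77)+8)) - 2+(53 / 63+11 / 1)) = -1155 / 243718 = -0.00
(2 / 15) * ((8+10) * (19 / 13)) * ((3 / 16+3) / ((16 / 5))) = 2907 / 832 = 3.49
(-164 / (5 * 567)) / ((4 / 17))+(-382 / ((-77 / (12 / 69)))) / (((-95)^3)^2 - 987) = -64813419455017859 / 263624166651151845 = -0.25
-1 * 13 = -13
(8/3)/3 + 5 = 53/9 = 5.89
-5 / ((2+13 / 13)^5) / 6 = -5 / 1458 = -0.00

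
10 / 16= 5 / 8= 0.62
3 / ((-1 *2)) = -3 / 2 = -1.50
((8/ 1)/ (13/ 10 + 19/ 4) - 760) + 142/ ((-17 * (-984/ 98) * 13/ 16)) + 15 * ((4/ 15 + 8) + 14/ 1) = -1393457966/ 3289143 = -423.65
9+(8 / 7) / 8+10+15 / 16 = 2249 / 112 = 20.08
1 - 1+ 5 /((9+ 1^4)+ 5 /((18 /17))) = 0.34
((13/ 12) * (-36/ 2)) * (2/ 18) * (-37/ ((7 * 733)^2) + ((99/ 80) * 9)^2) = -271708224645533/ 1010962982400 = -268.76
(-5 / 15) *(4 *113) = -452 / 3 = -150.67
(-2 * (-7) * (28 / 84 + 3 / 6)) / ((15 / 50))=350 / 9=38.89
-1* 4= -4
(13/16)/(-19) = -13/304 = -0.04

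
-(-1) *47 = 47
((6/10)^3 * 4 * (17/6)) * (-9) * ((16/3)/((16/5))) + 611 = 574.28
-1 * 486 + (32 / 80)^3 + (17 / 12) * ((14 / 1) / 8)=-2900741 / 6000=-483.46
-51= -51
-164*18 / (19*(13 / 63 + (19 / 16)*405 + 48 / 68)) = -50585472 / 156882563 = -0.32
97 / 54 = 1.80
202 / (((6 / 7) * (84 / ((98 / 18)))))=4949 / 324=15.27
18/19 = 0.95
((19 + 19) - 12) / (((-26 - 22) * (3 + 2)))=-13 / 120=-0.11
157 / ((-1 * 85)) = -157 / 85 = -1.85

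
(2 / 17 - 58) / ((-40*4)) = 0.36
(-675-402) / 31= -1077 / 31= -34.74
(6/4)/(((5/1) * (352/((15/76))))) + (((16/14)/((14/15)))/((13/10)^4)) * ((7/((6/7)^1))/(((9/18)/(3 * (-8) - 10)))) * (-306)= 111331123457049/1528127744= 72854.59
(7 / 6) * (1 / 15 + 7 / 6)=259 / 180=1.44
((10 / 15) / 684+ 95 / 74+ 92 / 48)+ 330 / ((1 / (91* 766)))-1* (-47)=1746482065013 / 75924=23003030.20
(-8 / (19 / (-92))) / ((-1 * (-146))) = 368 / 1387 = 0.27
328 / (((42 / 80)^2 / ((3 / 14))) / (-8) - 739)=-2099200 / 4730629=-0.44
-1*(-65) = 65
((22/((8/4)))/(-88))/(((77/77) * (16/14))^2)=-49/512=-0.10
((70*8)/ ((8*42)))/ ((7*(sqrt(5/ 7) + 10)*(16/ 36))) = 15/ 278 - 3*sqrt(35)/ 3892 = 0.05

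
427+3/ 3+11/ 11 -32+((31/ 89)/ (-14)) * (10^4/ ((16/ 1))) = 475287/ 1246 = 381.45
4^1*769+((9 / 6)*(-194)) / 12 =12207 / 4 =3051.75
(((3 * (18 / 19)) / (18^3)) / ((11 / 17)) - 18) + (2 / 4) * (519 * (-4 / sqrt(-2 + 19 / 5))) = -346 * sqrt(5) - 406279 / 22572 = -791.68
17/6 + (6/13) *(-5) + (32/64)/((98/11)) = 4447/7644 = 0.58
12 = 12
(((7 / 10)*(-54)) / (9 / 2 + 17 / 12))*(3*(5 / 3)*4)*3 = -27216 / 71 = -383.32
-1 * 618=-618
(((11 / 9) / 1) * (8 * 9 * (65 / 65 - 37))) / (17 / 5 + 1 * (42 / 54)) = -35640 / 47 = -758.30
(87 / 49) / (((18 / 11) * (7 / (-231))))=-3509 / 98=-35.81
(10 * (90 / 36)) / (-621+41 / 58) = -1450 / 35977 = -0.04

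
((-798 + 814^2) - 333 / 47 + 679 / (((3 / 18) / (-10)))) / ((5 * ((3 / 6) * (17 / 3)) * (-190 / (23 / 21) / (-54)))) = 36253226106 / 2656675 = 13646.09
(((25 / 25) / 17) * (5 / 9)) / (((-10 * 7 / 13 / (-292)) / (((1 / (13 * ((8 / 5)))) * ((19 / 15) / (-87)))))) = -0.00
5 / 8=0.62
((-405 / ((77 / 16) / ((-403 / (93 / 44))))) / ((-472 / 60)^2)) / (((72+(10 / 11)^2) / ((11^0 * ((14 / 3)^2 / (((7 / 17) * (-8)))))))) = -180501750 / 7668643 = -23.54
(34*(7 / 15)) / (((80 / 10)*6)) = 119 / 360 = 0.33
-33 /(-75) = 11 /25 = 0.44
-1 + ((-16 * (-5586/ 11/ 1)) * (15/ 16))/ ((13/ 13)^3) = 7616.27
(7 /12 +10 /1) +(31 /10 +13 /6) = 317 /20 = 15.85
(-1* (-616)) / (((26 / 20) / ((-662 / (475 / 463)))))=-377615392 / 1235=-305761.45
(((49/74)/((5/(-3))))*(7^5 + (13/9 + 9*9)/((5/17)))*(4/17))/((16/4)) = -37677521/94350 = -399.34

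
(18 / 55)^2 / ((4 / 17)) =1377 / 3025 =0.46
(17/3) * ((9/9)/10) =17/30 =0.57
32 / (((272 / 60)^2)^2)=50625 / 668168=0.08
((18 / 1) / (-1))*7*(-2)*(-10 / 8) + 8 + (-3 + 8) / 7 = -2144 / 7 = -306.29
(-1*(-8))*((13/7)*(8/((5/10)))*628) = 1044992/7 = 149284.57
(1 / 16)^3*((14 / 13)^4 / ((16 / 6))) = 7203 / 58492928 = 0.00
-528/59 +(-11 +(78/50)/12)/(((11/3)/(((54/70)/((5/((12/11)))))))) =-295094319/31233125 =-9.45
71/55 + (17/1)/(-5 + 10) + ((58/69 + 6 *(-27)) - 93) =-946733/3795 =-249.47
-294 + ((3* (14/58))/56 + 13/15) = -293.12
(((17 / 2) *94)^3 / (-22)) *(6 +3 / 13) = -41316674319 / 286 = -144463896.22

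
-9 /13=-0.69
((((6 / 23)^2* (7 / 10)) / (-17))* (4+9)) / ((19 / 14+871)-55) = -22932 / 514534495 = -0.00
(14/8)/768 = 7/3072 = 0.00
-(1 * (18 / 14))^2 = -81 / 49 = -1.65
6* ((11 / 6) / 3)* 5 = 55 / 3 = 18.33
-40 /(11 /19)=-760 /11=-69.09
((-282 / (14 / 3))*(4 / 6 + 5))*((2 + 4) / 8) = -7191 / 28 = -256.82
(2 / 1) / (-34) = -1 / 17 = -0.06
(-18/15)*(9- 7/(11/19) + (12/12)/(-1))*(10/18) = 30/11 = 2.73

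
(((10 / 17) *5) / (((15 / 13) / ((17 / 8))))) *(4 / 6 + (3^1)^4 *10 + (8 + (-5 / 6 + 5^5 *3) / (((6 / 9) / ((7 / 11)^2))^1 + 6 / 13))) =8272532515 / 290016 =28524.40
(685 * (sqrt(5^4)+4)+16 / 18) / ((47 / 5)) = 893965 / 423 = 2113.39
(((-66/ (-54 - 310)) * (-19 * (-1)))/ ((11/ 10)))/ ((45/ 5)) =95/ 273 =0.35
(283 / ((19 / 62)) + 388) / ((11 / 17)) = 423606 / 209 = 2026.82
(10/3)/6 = 5/9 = 0.56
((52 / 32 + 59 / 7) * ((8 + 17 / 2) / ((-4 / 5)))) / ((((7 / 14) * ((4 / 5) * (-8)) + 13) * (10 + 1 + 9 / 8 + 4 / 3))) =-1393425 / 886312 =-1.57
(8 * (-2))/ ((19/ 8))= -128/ 19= -6.74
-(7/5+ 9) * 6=-312/5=-62.40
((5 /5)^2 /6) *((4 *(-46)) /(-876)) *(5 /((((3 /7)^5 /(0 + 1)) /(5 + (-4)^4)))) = 56051345 /17739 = 3159.78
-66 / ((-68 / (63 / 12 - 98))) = -12243 / 136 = -90.02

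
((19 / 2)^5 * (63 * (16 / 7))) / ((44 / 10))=111424455 / 44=2532373.98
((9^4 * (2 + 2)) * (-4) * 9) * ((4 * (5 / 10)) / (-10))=944784 / 5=188956.80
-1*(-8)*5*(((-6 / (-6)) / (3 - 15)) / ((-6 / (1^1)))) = 5 / 9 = 0.56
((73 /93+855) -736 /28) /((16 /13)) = 1755013 /2604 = 673.97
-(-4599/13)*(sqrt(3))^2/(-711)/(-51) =0.03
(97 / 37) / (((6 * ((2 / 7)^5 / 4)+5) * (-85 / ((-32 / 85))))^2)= 28057701532672 / 13655066639628908125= 0.00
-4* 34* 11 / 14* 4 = -2992 / 7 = -427.43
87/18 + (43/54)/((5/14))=7.06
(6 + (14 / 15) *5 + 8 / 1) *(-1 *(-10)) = 560 / 3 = 186.67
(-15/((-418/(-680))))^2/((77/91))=338130000/480491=703.72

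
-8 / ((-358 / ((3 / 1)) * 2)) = 6 / 179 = 0.03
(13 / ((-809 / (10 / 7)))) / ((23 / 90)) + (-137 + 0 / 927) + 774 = 82956913 / 130249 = 636.91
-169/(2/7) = -1183/2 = -591.50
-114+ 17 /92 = -10471 /92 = -113.82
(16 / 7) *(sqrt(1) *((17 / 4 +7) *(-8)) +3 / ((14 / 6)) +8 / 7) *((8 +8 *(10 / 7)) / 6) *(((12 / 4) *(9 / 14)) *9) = -27011232 / 2401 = -11249.99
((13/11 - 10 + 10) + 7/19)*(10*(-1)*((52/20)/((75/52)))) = -27.95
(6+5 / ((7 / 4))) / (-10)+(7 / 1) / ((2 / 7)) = 1653 / 70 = 23.61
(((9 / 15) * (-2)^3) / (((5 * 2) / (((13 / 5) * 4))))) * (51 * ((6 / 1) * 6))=-1145664 / 125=-9165.31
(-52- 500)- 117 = -669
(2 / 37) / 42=0.00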